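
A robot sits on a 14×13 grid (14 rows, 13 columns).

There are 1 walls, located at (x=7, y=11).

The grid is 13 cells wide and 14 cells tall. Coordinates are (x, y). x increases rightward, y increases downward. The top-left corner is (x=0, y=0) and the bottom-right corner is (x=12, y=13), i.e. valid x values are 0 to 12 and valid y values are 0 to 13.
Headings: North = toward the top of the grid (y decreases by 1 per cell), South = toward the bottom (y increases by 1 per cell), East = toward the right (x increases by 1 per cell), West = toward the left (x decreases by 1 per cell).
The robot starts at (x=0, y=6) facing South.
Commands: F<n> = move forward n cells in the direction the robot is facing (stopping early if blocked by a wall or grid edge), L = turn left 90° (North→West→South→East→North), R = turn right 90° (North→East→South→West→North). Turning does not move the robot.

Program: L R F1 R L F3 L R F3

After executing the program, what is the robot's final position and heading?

Start: (x=0, y=6), facing South
  L: turn left, now facing East
  R: turn right, now facing South
  F1: move forward 1, now at (x=0, y=7)
  R: turn right, now facing West
  L: turn left, now facing South
  F3: move forward 3, now at (x=0, y=10)
  L: turn left, now facing East
  R: turn right, now facing South
  F3: move forward 3, now at (x=0, y=13)
Final: (x=0, y=13), facing South

Answer: Final position: (x=0, y=13), facing South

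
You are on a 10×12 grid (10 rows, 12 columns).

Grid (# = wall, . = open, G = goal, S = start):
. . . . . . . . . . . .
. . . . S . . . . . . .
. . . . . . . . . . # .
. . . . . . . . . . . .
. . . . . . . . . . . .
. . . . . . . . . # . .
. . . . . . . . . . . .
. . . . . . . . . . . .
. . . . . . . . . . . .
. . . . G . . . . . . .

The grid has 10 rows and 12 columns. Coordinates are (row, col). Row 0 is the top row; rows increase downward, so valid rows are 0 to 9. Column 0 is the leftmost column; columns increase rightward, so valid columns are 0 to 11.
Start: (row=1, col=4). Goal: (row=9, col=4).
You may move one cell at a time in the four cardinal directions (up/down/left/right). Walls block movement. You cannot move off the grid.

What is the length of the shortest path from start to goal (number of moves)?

Answer: Shortest path length: 8

Derivation:
BFS from (row=1, col=4) until reaching (row=9, col=4):
  Distance 0: (row=1, col=4)
  Distance 1: (row=0, col=4), (row=1, col=3), (row=1, col=5), (row=2, col=4)
  Distance 2: (row=0, col=3), (row=0, col=5), (row=1, col=2), (row=1, col=6), (row=2, col=3), (row=2, col=5), (row=3, col=4)
  Distance 3: (row=0, col=2), (row=0, col=6), (row=1, col=1), (row=1, col=7), (row=2, col=2), (row=2, col=6), (row=3, col=3), (row=3, col=5), (row=4, col=4)
  Distance 4: (row=0, col=1), (row=0, col=7), (row=1, col=0), (row=1, col=8), (row=2, col=1), (row=2, col=7), (row=3, col=2), (row=3, col=6), (row=4, col=3), (row=4, col=5), (row=5, col=4)
  Distance 5: (row=0, col=0), (row=0, col=8), (row=1, col=9), (row=2, col=0), (row=2, col=8), (row=3, col=1), (row=3, col=7), (row=4, col=2), (row=4, col=6), (row=5, col=3), (row=5, col=5), (row=6, col=4)
  Distance 6: (row=0, col=9), (row=1, col=10), (row=2, col=9), (row=3, col=0), (row=3, col=8), (row=4, col=1), (row=4, col=7), (row=5, col=2), (row=5, col=6), (row=6, col=3), (row=6, col=5), (row=7, col=4)
  Distance 7: (row=0, col=10), (row=1, col=11), (row=3, col=9), (row=4, col=0), (row=4, col=8), (row=5, col=1), (row=5, col=7), (row=6, col=2), (row=6, col=6), (row=7, col=3), (row=7, col=5), (row=8, col=4)
  Distance 8: (row=0, col=11), (row=2, col=11), (row=3, col=10), (row=4, col=9), (row=5, col=0), (row=5, col=8), (row=6, col=1), (row=6, col=7), (row=7, col=2), (row=7, col=6), (row=8, col=3), (row=8, col=5), (row=9, col=4)  <- goal reached here
One shortest path (8 moves): (row=1, col=4) -> (row=2, col=4) -> (row=3, col=4) -> (row=4, col=4) -> (row=5, col=4) -> (row=6, col=4) -> (row=7, col=4) -> (row=8, col=4) -> (row=9, col=4)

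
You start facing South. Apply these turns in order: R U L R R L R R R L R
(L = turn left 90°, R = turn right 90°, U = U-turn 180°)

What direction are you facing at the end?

Start: South
  R (right (90° clockwise)) -> West
  U (U-turn (180°)) -> East
  L (left (90° counter-clockwise)) -> North
  R (right (90° clockwise)) -> East
  R (right (90° clockwise)) -> South
  L (left (90° counter-clockwise)) -> East
  R (right (90° clockwise)) -> South
  R (right (90° clockwise)) -> West
  R (right (90° clockwise)) -> North
  L (left (90° counter-clockwise)) -> West
  R (right (90° clockwise)) -> North
Final: North

Answer: Final heading: North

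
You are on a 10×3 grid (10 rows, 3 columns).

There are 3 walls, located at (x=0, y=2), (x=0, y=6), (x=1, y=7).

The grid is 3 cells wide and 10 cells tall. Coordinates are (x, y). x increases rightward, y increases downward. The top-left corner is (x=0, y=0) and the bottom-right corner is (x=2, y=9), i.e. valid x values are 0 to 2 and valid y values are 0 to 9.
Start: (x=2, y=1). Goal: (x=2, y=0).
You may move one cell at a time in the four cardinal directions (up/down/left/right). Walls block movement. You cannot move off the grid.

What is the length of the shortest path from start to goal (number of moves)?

Answer: Shortest path length: 1

Derivation:
BFS from (x=2, y=1) until reaching (x=2, y=0):
  Distance 0: (x=2, y=1)
  Distance 1: (x=2, y=0), (x=1, y=1), (x=2, y=2)  <- goal reached here
One shortest path (1 moves): (x=2, y=1) -> (x=2, y=0)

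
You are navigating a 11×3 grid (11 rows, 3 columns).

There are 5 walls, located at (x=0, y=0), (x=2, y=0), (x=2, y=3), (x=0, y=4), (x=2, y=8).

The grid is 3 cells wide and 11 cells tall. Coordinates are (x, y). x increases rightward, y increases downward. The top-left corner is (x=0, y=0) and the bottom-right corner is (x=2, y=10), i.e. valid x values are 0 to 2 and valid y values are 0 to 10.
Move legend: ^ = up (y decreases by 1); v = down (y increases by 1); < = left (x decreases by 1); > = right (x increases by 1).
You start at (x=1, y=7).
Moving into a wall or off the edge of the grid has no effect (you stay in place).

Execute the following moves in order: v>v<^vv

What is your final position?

Answer: Final position: (x=0, y=10)

Derivation:
Start: (x=1, y=7)
  v (down): (x=1, y=7) -> (x=1, y=8)
  > (right): blocked, stay at (x=1, y=8)
  v (down): (x=1, y=8) -> (x=1, y=9)
  < (left): (x=1, y=9) -> (x=0, y=9)
  ^ (up): (x=0, y=9) -> (x=0, y=8)
  v (down): (x=0, y=8) -> (x=0, y=9)
  v (down): (x=0, y=9) -> (x=0, y=10)
Final: (x=0, y=10)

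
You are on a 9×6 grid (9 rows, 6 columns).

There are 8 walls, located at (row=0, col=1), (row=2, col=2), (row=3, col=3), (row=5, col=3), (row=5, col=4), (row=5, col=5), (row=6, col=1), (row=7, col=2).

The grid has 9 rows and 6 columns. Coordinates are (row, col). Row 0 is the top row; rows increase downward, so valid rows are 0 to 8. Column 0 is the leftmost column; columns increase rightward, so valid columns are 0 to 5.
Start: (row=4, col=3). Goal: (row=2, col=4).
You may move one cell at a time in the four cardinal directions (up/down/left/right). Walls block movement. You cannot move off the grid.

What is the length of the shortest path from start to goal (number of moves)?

Answer: Shortest path length: 3

Derivation:
BFS from (row=4, col=3) until reaching (row=2, col=4):
  Distance 0: (row=4, col=3)
  Distance 1: (row=4, col=2), (row=4, col=4)
  Distance 2: (row=3, col=2), (row=3, col=4), (row=4, col=1), (row=4, col=5), (row=5, col=2)
  Distance 3: (row=2, col=4), (row=3, col=1), (row=3, col=5), (row=4, col=0), (row=5, col=1), (row=6, col=2)  <- goal reached here
One shortest path (3 moves): (row=4, col=3) -> (row=4, col=4) -> (row=3, col=4) -> (row=2, col=4)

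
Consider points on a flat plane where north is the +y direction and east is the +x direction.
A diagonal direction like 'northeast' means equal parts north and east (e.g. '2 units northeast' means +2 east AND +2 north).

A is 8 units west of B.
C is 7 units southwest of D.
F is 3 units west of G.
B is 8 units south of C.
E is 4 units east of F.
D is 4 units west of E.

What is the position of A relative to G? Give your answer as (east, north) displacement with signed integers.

Answer: A is at (east=-18, north=-15) relative to G.

Derivation:
Place G at the origin (east=0, north=0).
  F is 3 units west of G: delta (east=-3, north=+0); F at (east=-3, north=0).
  E is 4 units east of F: delta (east=+4, north=+0); E at (east=1, north=0).
  D is 4 units west of E: delta (east=-4, north=+0); D at (east=-3, north=0).
  C is 7 units southwest of D: delta (east=-7, north=-7); C at (east=-10, north=-7).
  B is 8 units south of C: delta (east=+0, north=-8); B at (east=-10, north=-15).
  A is 8 units west of B: delta (east=-8, north=+0); A at (east=-18, north=-15).
Therefore A relative to G: (east=-18, north=-15).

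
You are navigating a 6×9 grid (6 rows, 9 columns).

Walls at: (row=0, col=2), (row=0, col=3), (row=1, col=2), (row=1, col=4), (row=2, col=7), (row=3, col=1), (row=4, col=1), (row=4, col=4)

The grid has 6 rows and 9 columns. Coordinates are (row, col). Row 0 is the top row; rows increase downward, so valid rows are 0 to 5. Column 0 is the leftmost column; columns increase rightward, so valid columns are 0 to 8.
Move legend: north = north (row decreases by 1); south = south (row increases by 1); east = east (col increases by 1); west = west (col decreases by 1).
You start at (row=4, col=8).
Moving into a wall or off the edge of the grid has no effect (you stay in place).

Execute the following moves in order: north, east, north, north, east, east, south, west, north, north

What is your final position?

Answer: Final position: (row=0, col=8)

Derivation:
Start: (row=4, col=8)
  north (north): (row=4, col=8) -> (row=3, col=8)
  east (east): blocked, stay at (row=3, col=8)
  north (north): (row=3, col=8) -> (row=2, col=8)
  north (north): (row=2, col=8) -> (row=1, col=8)
  east (east): blocked, stay at (row=1, col=8)
  east (east): blocked, stay at (row=1, col=8)
  south (south): (row=1, col=8) -> (row=2, col=8)
  west (west): blocked, stay at (row=2, col=8)
  north (north): (row=2, col=8) -> (row=1, col=8)
  north (north): (row=1, col=8) -> (row=0, col=8)
Final: (row=0, col=8)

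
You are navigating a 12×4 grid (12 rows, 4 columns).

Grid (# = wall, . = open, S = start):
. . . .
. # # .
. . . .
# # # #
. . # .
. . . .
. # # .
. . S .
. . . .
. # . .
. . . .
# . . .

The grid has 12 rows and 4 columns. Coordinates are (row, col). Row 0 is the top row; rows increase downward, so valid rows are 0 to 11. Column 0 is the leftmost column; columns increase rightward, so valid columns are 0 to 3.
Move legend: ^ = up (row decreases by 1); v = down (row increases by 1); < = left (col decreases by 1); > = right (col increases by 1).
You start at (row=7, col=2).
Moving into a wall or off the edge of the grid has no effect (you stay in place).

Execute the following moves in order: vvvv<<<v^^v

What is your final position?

Start: (row=7, col=2)
  v (down): (row=7, col=2) -> (row=8, col=2)
  v (down): (row=8, col=2) -> (row=9, col=2)
  v (down): (row=9, col=2) -> (row=10, col=2)
  v (down): (row=10, col=2) -> (row=11, col=2)
  < (left): (row=11, col=2) -> (row=11, col=1)
  < (left): blocked, stay at (row=11, col=1)
  < (left): blocked, stay at (row=11, col=1)
  v (down): blocked, stay at (row=11, col=1)
  ^ (up): (row=11, col=1) -> (row=10, col=1)
  ^ (up): blocked, stay at (row=10, col=1)
  v (down): (row=10, col=1) -> (row=11, col=1)
Final: (row=11, col=1)

Answer: Final position: (row=11, col=1)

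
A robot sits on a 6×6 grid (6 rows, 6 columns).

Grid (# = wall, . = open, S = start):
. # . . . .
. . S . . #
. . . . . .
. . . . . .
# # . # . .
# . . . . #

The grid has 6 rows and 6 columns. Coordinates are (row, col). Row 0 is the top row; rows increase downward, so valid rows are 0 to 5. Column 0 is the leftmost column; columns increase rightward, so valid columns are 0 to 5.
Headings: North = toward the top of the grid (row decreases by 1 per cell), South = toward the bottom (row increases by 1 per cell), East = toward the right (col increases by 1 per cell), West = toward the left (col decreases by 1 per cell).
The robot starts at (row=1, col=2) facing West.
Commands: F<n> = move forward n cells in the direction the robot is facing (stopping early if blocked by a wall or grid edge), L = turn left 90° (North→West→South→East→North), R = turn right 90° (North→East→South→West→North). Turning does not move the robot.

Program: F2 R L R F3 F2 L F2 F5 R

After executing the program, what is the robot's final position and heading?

Answer: Final position: (row=0, col=0), facing North

Derivation:
Start: (row=1, col=2), facing West
  F2: move forward 2, now at (row=1, col=0)
  R: turn right, now facing North
  L: turn left, now facing West
  R: turn right, now facing North
  F3: move forward 1/3 (blocked), now at (row=0, col=0)
  F2: move forward 0/2 (blocked), now at (row=0, col=0)
  L: turn left, now facing West
  F2: move forward 0/2 (blocked), now at (row=0, col=0)
  F5: move forward 0/5 (blocked), now at (row=0, col=0)
  R: turn right, now facing North
Final: (row=0, col=0), facing North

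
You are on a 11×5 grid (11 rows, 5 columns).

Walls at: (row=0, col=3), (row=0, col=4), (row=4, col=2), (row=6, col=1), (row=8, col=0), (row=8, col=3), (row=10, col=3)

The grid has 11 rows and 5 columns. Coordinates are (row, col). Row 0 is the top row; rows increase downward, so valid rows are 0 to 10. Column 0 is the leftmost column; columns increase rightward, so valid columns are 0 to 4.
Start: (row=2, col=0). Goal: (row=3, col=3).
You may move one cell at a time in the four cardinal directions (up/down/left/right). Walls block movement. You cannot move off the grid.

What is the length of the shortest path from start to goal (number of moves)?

Answer: Shortest path length: 4

Derivation:
BFS from (row=2, col=0) until reaching (row=3, col=3):
  Distance 0: (row=2, col=0)
  Distance 1: (row=1, col=0), (row=2, col=1), (row=3, col=0)
  Distance 2: (row=0, col=0), (row=1, col=1), (row=2, col=2), (row=3, col=1), (row=4, col=0)
  Distance 3: (row=0, col=1), (row=1, col=2), (row=2, col=3), (row=3, col=2), (row=4, col=1), (row=5, col=0)
  Distance 4: (row=0, col=2), (row=1, col=3), (row=2, col=4), (row=3, col=3), (row=5, col=1), (row=6, col=0)  <- goal reached here
One shortest path (4 moves): (row=2, col=0) -> (row=2, col=1) -> (row=2, col=2) -> (row=2, col=3) -> (row=3, col=3)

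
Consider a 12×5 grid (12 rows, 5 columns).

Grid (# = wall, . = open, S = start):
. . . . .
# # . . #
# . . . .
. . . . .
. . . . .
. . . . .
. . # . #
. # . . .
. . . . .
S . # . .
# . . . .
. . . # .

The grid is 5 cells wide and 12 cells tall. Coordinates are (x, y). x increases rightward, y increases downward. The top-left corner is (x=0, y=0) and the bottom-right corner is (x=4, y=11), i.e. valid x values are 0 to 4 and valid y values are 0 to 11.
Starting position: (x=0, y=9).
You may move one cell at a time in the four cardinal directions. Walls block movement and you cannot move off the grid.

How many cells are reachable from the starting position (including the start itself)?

BFS flood-fill from (x=0, y=9):
  Distance 0: (x=0, y=9)
  Distance 1: (x=0, y=8), (x=1, y=9)
  Distance 2: (x=0, y=7), (x=1, y=8), (x=1, y=10)
  Distance 3: (x=0, y=6), (x=2, y=8), (x=2, y=10), (x=1, y=11)
  Distance 4: (x=0, y=5), (x=1, y=6), (x=2, y=7), (x=3, y=8), (x=3, y=10), (x=0, y=11), (x=2, y=11)
  Distance 5: (x=0, y=4), (x=1, y=5), (x=3, y=7), (x=4, y=8), (x=3, y=9), (x=4, y=10)
  Distance 6: (x=0, y=3), (x=1, y=4), (x=2, y=5), (x=3, y=6), (x=4, y=7), (x=4, y=9), (x=4, y=11)
  Distance 7: (x=1, y=3), (x=2, y=4), (x=3, y=5)
  Distance 8: (x=1, y=2), (x=2, y=3), (x=3, y=4), (x=4, y=5)
  Distance 9: (x=2, y=2), (x=3, y=3), (x=4, y=4)
  Distance 10: (x=2, y=1), (x=3, y=2), (x=4, y=3)
  Distance 11: (x=2, y=0), (x=3, y=1), (x=4, y=2)
  Distance 12: (x=1, y=0), (x=3, y=0)
  Distance 13: (x=0, y=0), (x=4, y=0)
Total reachable: 50 (grid has 50 open cells total)

Answer: Reachable cells: 50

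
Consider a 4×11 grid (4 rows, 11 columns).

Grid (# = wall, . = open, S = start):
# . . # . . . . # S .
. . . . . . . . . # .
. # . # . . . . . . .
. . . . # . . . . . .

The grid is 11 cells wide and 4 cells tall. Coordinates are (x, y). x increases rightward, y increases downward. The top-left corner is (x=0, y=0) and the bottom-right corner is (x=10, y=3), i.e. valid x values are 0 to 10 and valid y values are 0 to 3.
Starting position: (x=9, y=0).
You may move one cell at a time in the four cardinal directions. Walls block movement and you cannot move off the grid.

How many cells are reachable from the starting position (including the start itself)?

BFS flood-fill from (x=9, y=0):
  Distance 0: (x=9, y=0)
  Distance 1: (x=10, y=0)
  Distance 2: (x=10, y=1)
  Distance 3: (x=10, y=2)
  Distance 4: (x=9, y=2), (x=10, y=3)
  Distance 5: (x=8, y=2), (x=9, y=3)
  Distance 6: (x=8, y=1), (x=7, y=2), (x=8, y=3)
  Distance 7: (x=7, y=1), (x=6, y=2), (x=7, y=3)
  Distance 8: (x=7, y=0), (x=6, y=1), (x=5, y=2), (x=6, y=3)
  Distance 9: (x=6, y=0), (x=5, y=1), (x=4, y=2), (x=5, y=3)
  Distance 10: (x=5, y=0), (x=4, y=1)
  Distance 11: (x=4, y=0), (x=3, y=1)
  Distance 12: (x=2, y=1)
  Distance 13: (x=2, y=0), (x=1, y=1), (x=2, y=2)
  Distance 14: (x=1, y=0), (x=0, y=1), (x=2, y=3)
  Distance 15: (x=0, y=2), (x=1, y=3), (x=3, y=3)
  Distance 16: (x=0, y=3)
Total reachable: 37 (grid has 37 open cells total)

Answer: Reachable cells: 37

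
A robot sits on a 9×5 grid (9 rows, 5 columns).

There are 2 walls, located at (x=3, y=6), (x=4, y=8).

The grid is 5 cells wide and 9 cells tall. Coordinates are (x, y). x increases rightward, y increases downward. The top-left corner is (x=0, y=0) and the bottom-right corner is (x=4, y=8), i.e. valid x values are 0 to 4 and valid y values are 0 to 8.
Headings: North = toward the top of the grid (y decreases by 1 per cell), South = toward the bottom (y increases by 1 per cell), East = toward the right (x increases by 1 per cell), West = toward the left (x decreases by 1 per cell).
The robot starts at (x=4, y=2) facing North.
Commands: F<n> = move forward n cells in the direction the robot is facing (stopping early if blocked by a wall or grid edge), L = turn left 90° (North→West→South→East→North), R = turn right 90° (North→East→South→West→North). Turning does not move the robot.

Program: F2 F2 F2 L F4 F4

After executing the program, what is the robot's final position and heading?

Start: (x=4, y=2), facing North
  F2: move forward 2, now at (x=4, y=0)
  F2: move forward 0/2 (blocked), now at (x=4, y=0)
  F2: move forward 0/2 (blocked), now at (x=4, y=0)
  L: turn left, now facing West
  F4: move forward 4, now at (x=0, y=0)
  F4: move forward 0/4 (blocked), now at (x=0, y=0)
Final: (x=0, y=0), facing West

Answer: Final position: (x=0, y=0), facing West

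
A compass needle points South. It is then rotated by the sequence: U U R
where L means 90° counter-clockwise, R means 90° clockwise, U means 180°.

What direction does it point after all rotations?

Answer: Final heading: West

Derivation:
Start: South
  U (U-turn (180°)) -> North
  U (U-turn (180°)) -> South
  R (right (90° clockwise)) -> West
Final: West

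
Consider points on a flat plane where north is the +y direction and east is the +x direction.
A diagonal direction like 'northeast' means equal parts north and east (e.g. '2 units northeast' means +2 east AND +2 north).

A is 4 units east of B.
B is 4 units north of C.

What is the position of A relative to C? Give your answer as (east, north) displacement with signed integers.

Place C at the origin (east=0, north=0).
  B is 4 units north of C: delta (east=+0, north=+4); B at (east=0, north=4).
  A is 4 units east of B: delta (east=+4, north=+0); A at (east=4, north=4).
Therefore A relative to C: (east=4, north=4).

Answer: A is at (east=4, north=4) relative to C.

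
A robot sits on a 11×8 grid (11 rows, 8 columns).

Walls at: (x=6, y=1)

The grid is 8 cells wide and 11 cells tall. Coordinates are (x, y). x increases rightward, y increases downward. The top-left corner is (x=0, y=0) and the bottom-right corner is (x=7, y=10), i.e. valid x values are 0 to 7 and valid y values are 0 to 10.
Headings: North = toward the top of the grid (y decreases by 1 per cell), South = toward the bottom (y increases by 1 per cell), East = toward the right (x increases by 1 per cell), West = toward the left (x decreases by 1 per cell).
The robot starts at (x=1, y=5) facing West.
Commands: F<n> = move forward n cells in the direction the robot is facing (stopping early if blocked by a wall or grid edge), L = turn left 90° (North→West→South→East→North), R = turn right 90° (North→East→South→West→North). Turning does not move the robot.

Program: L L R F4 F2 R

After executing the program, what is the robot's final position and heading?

Answer: Final position: (x=1, y=10), facing West

Derivation:
Start: (x=1, y=5), facing West
  L: turn left, now facing South
  L: turn left, now facing East
  R: turn right, now facing South
  F4: move forward 4, now at (x=1, y=9)
  F2: move forward 1/2 (blocked), now at (x=1, y=10)
  R: turn right, now facing West
Final: (x=1, y=10), facing West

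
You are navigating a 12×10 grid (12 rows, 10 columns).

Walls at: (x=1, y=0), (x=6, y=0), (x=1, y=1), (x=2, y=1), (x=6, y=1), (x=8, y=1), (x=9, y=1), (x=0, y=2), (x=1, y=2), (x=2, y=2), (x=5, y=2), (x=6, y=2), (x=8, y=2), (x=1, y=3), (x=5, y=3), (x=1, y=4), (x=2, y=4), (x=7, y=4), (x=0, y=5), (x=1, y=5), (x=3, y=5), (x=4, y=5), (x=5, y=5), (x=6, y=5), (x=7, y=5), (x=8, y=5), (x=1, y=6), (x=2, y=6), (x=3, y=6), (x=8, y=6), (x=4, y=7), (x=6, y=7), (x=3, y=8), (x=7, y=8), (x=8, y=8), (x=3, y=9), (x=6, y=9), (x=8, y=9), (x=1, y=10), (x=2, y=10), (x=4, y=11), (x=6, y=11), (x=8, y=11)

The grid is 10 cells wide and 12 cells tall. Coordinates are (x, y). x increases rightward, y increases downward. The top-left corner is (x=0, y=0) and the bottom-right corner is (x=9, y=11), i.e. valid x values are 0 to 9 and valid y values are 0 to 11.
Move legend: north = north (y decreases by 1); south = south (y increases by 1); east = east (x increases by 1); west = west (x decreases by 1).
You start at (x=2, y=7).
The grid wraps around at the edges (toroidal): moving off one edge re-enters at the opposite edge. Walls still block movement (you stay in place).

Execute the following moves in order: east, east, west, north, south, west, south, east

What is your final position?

Start: (x=2, y=7)
  east (east): (x=2, y=7) -> (x=3, y=7)
  east (east): blocked, stay at (x=3, y=7)
  west (west): (x=3, y=7) -> (x=2, y=7)
  north (north): blocked, stay at (x=2, y=7)
  south (south): (x=2, y=7) -> (x=2, y=8)
  west (west): (x=2, y=8) -> (x=1, y=8)
  south (south): (x=1, y=8) -> (x=1, y=9)
  east (east): (x=1, y=9) -> (x=2, y=9)
Final: (x=2, y=9)

Answer: Final position: (x=2, y=9)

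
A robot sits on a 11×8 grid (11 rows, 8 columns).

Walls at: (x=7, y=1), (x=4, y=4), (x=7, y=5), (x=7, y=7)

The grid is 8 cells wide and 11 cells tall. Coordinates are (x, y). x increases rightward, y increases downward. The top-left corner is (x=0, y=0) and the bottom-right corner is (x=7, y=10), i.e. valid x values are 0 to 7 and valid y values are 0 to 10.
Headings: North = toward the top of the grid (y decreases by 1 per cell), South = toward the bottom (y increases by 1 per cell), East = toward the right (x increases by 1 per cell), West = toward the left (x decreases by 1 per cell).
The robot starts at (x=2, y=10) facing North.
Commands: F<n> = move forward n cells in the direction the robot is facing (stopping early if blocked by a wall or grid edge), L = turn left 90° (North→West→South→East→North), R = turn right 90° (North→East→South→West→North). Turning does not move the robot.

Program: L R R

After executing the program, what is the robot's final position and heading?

Answer: Final position: (x=2, y=10), facing East

Derivation:
Start: (x=2, y=10), facing North
  L: turn left, now facing West
  R: turn right, now facing North
  R: turn right, now facing East
Final: (x=2, y=10), facing East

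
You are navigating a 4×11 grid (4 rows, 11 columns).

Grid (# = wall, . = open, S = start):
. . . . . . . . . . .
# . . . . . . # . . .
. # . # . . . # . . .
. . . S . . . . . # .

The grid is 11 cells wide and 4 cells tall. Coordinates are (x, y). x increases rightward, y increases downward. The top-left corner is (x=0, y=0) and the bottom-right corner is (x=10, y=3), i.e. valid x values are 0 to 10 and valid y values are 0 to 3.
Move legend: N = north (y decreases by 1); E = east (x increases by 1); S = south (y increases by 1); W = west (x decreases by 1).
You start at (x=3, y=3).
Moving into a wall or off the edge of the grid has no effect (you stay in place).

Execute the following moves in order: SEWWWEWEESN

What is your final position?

Answer: Final position: (x=3, y=3)

Derivation:
Start: (x=3, y=3)
  S (south): blocked, stay at (x=3, y=3)
  E (east): (x=3, y=3) -> (x=4, y=3)
  W (west): (x=4, y=3) -> (x=3, y=3)
  W (west): (x=3, y=3) -> (x=2, y=3)
  W (west): (x=2, y=3) -> (x=1, y=3)
  E (east): (x=1, y=3) -> (x=2, y=3)
  W (west): (x=2, y=3) -> (x=1, y=3)
  E (east): (x=1, y=3) -> (x=2, y=3)
  E (east): (x=2, y=3) -> (x=3, y=3)
  S (south): blocked, stay at (x=3, y=3)
  N (north): blocked, stay at (x=3, y=3)
Final: (x=3, y=3)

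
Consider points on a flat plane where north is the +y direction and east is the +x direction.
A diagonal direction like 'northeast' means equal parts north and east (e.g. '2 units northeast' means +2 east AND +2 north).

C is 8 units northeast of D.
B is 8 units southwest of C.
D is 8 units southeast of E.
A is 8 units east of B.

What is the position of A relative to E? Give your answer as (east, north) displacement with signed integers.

Answer: A is at (east=16, north=-8) relative to E.

Derivation:
Place E at the origin (east=0, north=0).
  D is 8 units southeast of E: delta (east=+8, north=-8); D at (east=8, north=-8).
  C is 8 units northeast of D: delta (east=+8, north=+8); C at (east=16, north=0).
  B is 8 units southwest of C: delta (east=-8, north=-8); B at (east=8, north=-8).
  A is 8 units east of B: delta (east=+8, north=+0); A at (east=16, north=-8).
Therefore A relative to E: (east=16, north=-8).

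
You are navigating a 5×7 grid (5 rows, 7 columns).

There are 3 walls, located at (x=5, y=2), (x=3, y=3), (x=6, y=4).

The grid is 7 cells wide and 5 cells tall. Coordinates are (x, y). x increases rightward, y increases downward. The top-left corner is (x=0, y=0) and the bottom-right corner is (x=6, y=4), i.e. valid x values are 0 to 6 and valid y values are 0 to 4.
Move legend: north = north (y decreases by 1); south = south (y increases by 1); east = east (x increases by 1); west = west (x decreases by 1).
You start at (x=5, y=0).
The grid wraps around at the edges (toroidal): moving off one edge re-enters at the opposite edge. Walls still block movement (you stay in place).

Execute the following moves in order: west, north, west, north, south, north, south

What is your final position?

Answer: Final position: (x=3, y=0)

Derivation:
Start: (x=5, y=0)
  west (west): (x=5, y=0) -> (x=4, y=0)
  north (north): (x=4, y=0) -> (x=4, y=4)
  west (west): (x=4, y=4) -> (x=3, y=4)
  north (north): blocked, stay at (x=3, y=4)
  south (south): (x=3, y=4) -> (x=3, y=0)
  north (north): (x=3, y=0) -> (x=3, y=4)
  south (south): (x=3, y=4) -> (x=3, y=0)
Final: (x=3, y=0)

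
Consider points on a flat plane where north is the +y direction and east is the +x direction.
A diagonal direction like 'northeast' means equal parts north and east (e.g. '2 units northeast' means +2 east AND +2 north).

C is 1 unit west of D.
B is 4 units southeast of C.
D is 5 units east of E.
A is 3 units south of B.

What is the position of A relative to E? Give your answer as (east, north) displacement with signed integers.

Place E at the origin (east=0, north=0).
  D is 5 units east of E: delta (east=+5, north=+0); D at (east=5, north=0).
  C is 1 unit west of D: delta (east=-1, north=+0); C at (east=4, north=0).
  B is 4 units southeast of C: delta (east=+4, north=-4); B at (east=8, north=-4).
  A is 3 units south of B: delta (east=+0, north=-3); A at (east=8, north=-7).
Therefore A relative to E: (east=8, north=-7).

Answer: A is at (east=8, north=-7) relative to E.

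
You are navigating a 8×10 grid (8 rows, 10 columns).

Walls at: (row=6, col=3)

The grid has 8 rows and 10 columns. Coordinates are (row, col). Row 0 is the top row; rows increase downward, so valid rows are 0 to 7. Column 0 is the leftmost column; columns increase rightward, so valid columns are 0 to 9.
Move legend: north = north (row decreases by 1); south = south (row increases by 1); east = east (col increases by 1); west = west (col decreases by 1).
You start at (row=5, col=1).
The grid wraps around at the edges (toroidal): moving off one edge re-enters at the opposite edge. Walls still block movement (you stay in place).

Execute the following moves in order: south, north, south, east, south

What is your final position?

Answer: Final position: (row=7, col=2)

Derivation:
Start: (row=5, col=1)
  south (south): (row=5, col=1) -> (row=6, col=1)
  north (north): (row=6, col=1) -> (row=5, col=1)
  south (south): (row=5, col=1) -> (row=6, col=1)
  east (east): (row=6, col=1) -> (row=6, col=2)
  south (south): (row=6, col=2) -> (row=7, col=2)
Final: (row=7, col=2)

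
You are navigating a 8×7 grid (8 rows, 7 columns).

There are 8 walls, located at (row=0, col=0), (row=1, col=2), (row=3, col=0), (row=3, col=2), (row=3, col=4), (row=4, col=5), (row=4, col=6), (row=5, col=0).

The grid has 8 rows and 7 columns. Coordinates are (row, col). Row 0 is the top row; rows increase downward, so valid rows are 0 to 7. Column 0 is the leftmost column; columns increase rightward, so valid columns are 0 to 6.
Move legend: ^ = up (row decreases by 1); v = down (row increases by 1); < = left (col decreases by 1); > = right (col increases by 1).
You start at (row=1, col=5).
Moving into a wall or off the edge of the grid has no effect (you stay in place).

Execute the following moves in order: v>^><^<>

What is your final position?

Start: (row=1, col=5)
  v (down): (row=1, col=5) -> (row=2, col=5)
  > (right): (row=2, col=5) -> (row=2, col=6)
  ^ (up): (row=2, col=6) -> (row=1, col=6)
  > (right): blocked, stay at (row=1, col=6)
  < (left): (row=1, col=6) -> (row=1, col=5)
  ^ (up): (row=1, col=5) -> (row=0, col=5)
  < (left): (row=0, col=5) -> (row=0, col=4)
  > (right): (row=0, col=4) -> (row=0, col=5)
Final: (row=0, col=5)

Answer: Final position: (row=0, col=5)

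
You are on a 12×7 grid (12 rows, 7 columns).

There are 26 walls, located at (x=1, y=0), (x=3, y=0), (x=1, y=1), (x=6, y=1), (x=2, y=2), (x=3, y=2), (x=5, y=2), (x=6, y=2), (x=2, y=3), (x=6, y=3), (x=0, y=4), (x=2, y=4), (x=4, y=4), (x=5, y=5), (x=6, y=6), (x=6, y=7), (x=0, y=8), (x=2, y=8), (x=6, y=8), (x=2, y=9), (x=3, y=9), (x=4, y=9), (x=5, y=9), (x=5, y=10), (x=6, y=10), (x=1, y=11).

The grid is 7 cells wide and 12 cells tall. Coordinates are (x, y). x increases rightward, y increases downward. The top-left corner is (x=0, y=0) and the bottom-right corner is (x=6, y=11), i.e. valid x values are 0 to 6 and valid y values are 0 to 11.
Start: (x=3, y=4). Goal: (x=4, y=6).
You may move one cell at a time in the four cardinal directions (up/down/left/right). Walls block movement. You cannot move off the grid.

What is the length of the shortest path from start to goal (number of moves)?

Answer: Shortest path length: 3

Derivation:
BFS from (x=3, y=4) until reaching (x=4, y=6):
  Distance 0: (x=3, y=4)
  Distance 1: (x=3, y=3), (x=3, y=5)
  Distance 2: (x=4, y=3), (x=2, y=5), (x=4, y=5), (x=3, y=6)
  Distance 3: (x=4, y=2), (x=5, y=3), (x=1, y=5), (x=2, y=6), (x=4, y=6), (x=3, y=7)  <- goal reached here
One shortest path (3 moves): (x=3, y=4) -> (x=3, y=5) -> (x=4, y=5) -> (x=4, y=6)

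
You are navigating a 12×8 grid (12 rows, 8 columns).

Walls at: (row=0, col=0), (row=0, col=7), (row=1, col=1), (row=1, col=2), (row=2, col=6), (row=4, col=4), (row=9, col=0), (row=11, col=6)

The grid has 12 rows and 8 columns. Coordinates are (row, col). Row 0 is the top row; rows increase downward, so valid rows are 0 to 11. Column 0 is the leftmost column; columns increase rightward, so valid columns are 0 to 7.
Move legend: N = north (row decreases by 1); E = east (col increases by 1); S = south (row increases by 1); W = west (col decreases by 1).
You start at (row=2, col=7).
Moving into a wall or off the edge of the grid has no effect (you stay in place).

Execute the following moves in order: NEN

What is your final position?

Answer: Final position: (row=1, col=7)

Derivation:
Start: (row=2, col=7)
  N (north): (row=2, col=7) -> (row=1, col=7)
  E (east): blocked, stay at (row=1, col=7)
  N (north): blocked, stay at (row=1, col=7)
Final: (row=1, col=7)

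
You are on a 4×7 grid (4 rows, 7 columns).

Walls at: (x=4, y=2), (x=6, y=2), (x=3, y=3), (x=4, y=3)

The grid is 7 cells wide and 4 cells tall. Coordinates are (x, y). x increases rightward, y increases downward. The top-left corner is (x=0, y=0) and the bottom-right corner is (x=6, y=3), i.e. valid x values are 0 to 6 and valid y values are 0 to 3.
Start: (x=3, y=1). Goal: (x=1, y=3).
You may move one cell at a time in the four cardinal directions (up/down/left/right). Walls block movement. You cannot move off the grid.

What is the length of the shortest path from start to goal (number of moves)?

Answer: Shortest path length: 4

Derivation:
BFS from (x=3, y=1) until reaching (x=1, y=3):
  Distance 0: (x=3, y=1)
  Distance 1: (x=3, y=0), (x=2, y=1), (x=4, y=1), (x=3, y=2)
  Distance 2: (x=2, y=0), (x=4, y=0), (x=1, y=1), (x=5, y=1), (x=2, y=2)
  Distance 3: (x=1, y=0), (x=5, y=0), (x=0, y=1), (x=6, y=1), (x=1, y=2), (x=5, y=2), (x=2, y=3)
  Distance 4: (x=0, y=0), (x=6, y=0), (x=0, y=2), (x=1, y=3), (x=5, y=3)  <- goal reached here
One shortest path (4 moves): (x=3, y=1) -> (x=2, y=1) -> (x=1, y=1) -> (x=1, y=2) -> (x=1, y=3)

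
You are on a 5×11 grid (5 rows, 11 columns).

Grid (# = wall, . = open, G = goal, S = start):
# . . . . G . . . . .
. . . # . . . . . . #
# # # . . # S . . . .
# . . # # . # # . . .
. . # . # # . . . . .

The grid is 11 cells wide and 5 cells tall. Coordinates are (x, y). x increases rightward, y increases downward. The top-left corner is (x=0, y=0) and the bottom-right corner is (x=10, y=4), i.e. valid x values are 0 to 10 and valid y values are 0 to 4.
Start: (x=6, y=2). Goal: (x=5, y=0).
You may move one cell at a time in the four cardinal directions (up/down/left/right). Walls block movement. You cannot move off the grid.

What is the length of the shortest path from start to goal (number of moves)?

Answer: Shortest path length: 3

Derivation:
BFS from (x=6, y=2) until reaching (x=5, y=0):
  Distance 0: (x=6, y=2)
  Distance 1: (x=6, y=1), (x=7, y=2)
  Distance 2: (x=6, y=0), (x=5, y=1), (x=7, y=1), (x=8, y=2)
  Distance 3: (x=5, y=0), (x=7, y=0), (x=4, y=1), (x=8, y=1), (x=9, y=2), (x=8, y=3)  <- goal reached here
One shortest path (3 moves): (x=6, y=2) -> (x=6, y=1) -> (x=5, y=1) -> (x=5, y=0)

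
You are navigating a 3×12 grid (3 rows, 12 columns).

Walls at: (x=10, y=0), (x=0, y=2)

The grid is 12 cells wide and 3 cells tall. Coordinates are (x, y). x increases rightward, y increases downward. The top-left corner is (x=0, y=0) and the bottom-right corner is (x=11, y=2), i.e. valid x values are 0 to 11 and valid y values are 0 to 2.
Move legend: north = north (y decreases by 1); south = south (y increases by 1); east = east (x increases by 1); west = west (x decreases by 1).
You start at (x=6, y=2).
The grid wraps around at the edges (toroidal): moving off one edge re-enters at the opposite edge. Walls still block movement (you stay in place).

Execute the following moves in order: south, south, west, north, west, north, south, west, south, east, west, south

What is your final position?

Start: (x=6, y=2)
  south (south): (x=6, y=2) -> (x=6, y=0)
  south (south): (x=6, y=0) -> (x=6, y=1)
  west (west): (x=6, y=1) -> (x=5, y=1)
  north (north): (x=5, y=1) -> (x=5, y=0)
  west (west): (x=5, y=0) -> (x=4, y=0)
  north (north): (x=4, y=0) -> (x=4, y=2)
  south (south): (x=4, y=2) -> (x=4, y=0)
  west (west): (x=4, y=0) -> (x=3, y=0)
  south (south): (x=3, y=0) -> (x=3, y=1)
  east (east): (x=3, y=1) -> (x=4, y=1)
  west (west): (x=4, y=1) -> (x=3, y=1)
  south (south): (x=3, y=1) -> (x=3, y=2)
Final: (x=3, y=2)

Answer: Final position: (x=3, y=2)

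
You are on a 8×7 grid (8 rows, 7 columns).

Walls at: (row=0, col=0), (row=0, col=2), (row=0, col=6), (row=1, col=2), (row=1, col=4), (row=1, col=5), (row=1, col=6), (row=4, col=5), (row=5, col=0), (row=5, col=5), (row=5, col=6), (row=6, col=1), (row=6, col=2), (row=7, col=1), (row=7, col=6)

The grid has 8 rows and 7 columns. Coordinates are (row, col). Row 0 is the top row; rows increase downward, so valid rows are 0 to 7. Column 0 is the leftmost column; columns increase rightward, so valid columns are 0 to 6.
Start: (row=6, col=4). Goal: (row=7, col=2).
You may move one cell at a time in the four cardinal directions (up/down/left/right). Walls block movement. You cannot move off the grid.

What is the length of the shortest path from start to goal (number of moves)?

BFS from (row=6, col=4) until reaching (row=7, col=2):
  Distance 0: (row=6, col=4)
  Distance 1: (row=5, col=4), (row=6, col=3), (row=6, col=5), (row=7, col=4)
  Distance 2: (row=4, col=4), (row=5, col=3), (row=6, col=6), (row=7, col=3), (row=7, col=5)
  Distance 3: (row=3, col=4), (row=4, col=3), (row=5, col=2), (row=7, col=2)  <- goal reached here
One shortest path (3 moves): (row=6, col=4) -> (row=6, col=3) -> (row=7, col=3) -> (row=7, col=2)

Answer: Shortest path length: 3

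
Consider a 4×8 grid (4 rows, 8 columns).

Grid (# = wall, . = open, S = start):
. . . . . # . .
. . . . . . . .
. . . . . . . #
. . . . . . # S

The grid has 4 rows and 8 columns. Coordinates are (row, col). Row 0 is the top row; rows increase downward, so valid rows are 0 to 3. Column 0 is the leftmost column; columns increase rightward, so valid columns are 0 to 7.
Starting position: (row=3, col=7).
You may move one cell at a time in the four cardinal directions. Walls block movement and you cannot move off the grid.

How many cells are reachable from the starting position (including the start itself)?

BFS flood-fill from (row=3, col=7):
  Distance 0: (row=3, col=7)
Total reachable: 1 (grid has 29 open cells total)

Answer: Reachable cells: 1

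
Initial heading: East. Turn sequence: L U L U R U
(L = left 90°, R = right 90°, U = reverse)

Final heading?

Answer: Final heading: South

Derivation:
Start: East
  L (left (90° counter-clockwise)) -> North
  U (U-turn (180°)) -> South
  L (left (90° counter-clockwise)) -> East
  U (U-turn (180°)) -> West
  R (right (90° clockwise)) -> North
  U (U-turn (180°)) -> South
Final: South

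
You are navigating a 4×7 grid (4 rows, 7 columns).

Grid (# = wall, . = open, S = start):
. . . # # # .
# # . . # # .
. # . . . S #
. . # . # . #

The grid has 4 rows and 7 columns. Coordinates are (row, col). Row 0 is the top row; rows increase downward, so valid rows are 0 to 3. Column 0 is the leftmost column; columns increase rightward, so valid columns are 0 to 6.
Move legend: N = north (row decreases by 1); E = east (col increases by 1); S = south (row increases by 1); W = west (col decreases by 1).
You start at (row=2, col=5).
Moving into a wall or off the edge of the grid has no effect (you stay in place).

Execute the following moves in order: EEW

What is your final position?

Start: (row=2, col=5)
  E (east): blocked, stay at (row=2, col=5)
  E (east): blocked, stay at (row=2, col=5)
  W (west): (row=2, col=5) -> (row=2, col=4)
Final: (row=2, col=4)

Answer: Final position: (row=2, col=4)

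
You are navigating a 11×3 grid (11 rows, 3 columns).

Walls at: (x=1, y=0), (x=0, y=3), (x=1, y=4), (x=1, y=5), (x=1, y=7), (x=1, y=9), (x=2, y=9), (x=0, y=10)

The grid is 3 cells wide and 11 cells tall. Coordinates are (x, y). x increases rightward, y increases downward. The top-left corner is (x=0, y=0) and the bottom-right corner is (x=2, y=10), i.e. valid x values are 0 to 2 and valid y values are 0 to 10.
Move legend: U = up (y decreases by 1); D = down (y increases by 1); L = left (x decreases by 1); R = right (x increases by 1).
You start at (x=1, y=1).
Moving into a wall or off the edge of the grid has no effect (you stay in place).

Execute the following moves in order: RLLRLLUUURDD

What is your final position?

Answer: Final position: (x=0, y=2)

Derivation:
Start: (x=1, y=1)
  R (right): (x=1, y=1) -> (x=2, y=1)
  L (left): (x=2, y=1) -> (x=1, y=1)
  L (left): (x=1, y=1) -> (x=0, y=1)
  R (right): (x=0, y=1) -> (x=1, y=1)
  L (left): (x=1, y=1) -> (x=0, y=1)
  L (left): blocked, stay at (x=0, y=1)
  U (up): (x=0, y=1) -> (x=0, y=0)
  U (up): blocked, stay at (x=0, y=0)
  U (up): blocked, stay at (x=0, y=0)
  R (right): blocked, stay at (x=0, y=0)
  D (down): (x=0, y=0) -> (x=0, y=1)
  D (down): (x=0, y=1) -> (x=0, y=2)
Final: (x=0, y=2)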